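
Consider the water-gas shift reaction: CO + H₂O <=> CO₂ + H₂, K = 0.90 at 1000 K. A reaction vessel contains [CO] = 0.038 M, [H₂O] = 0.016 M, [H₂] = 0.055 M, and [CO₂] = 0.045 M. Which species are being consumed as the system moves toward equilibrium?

Q = [CO₂]·[H₂] / ([CO]·[H₂O]) = (0.045)·(0.055) / ((0.038)·(0.016)) = 4.1
Q = 4.1 > K = 0.90: net reverse reaction.

CO₂, H₂ (products)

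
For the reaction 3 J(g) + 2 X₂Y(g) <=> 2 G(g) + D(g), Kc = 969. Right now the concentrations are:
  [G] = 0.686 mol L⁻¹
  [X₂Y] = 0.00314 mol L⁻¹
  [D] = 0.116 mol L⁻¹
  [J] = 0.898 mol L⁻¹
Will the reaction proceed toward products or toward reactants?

Qc = [G]²·[D] / ([J]³·[X₂Y]²) = (0.686)²·(0.116) / ((0.898)³·(0.00314)²) = 7650
Qc = 7650 > Kc = 969, so the reverse reaction proceeds.

to the left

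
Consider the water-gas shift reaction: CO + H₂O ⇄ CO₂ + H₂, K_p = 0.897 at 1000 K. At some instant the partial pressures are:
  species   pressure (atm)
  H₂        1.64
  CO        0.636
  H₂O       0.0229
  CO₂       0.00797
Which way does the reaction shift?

Q_p = P(CO₂)·P(H₂) / (P(CO)·P(H₂O)) = (0.00797)·(1.64) / ((0.636)·(0.0229)) = 0.897
Q_p = 0.897 = K_p, so the system is already at equilibrium.

neither direction; the system is at equilibrium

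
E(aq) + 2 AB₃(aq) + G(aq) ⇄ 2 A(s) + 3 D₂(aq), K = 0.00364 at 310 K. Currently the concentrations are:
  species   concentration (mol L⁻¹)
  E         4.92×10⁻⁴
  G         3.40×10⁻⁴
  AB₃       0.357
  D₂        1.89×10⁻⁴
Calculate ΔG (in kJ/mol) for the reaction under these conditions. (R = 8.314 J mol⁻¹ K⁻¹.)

(A is a pure solid — omitted from Q.)
Q = [D₂]³ / ([E]·[AB₃]²·[G]) = (1.89×10⁻⁴)³ / ((4.92×10⁻⁴)·(0.357)²·(3.40×10⁻⁴)) = 3.17×10⁻⁴
ΔG = RT ln(Q/K) = (8.314 J mol⁻¹ K⁻¹)(310 K) × ln(3.17×10⁻⁴/0.00364)
   = (2.577 kJ/mol)(-2.441) = -6.29 kJ/mol
ΔG < 0, so the forward reaction is spontaneous (proceeds forward).

ΔG = -6.29 kJ/mol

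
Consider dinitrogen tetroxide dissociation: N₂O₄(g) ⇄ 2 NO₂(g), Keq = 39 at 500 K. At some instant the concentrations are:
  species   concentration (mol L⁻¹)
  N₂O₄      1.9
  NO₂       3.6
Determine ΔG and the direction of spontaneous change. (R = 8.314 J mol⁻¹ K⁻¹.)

ΔG = -7.25 kJ/mol; the forward reaction is spontaneous

Q = [NO₂]² / [N₂O₄] = (3.6)² / (1.9) = 6.82
ΔG = RT ln(Q/Keq) = (8.314 J mol⁻¹ K⁻¹)(500 K) × ln(6.82/39)
   = (4.157 kJ/mol)(-1.744) = -7.25 kJ/mol
ΔG < 0, so the forward reaction is spontaneous (proceeds forward).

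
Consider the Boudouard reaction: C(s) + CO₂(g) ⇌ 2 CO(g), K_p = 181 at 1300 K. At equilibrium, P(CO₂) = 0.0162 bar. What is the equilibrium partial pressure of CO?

P(CO) = 1.71 bar

(C is a pure solid — omitted from K_p.)
At equilibrium, K_p = P(CO)² / P(CO₂) = 181.
(P(CO))² / (0.0162) = 181
P(CO)² = 2.93 ⇒ P(CO) = 1.71 bar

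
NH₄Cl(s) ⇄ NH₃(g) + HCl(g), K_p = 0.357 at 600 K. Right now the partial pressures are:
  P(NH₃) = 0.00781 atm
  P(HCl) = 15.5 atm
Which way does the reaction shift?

toward products

(NH₄Cl is a pure solid — omitted from Q_p.)
Q_p = P(NH₃)·P(HCl) = (0.00781)·(15.5) = 0.121
Q_p = 0.121 < K_p = 0.357, so the forward reaction proceeds.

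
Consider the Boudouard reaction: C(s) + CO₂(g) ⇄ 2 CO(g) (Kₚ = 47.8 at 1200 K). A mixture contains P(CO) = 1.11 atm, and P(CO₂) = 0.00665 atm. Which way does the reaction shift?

toward reactants

(C is a pure solid — omitted from Qₚ.)
Qₚ = P(CO)² / P(CO₂) = (1.11)² / (0.00665) = 185
Qₚ = 185 > Kₚ = 47.8, so the reverse reaction proceeds.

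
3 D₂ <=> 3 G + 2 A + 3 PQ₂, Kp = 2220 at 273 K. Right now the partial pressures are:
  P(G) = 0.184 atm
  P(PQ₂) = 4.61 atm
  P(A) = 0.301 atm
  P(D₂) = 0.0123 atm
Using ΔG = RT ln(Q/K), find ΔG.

ΔG = 5.89 kJ/mol

Qp = P(G)³·P(A)²·P(PQ₂)³ / P(D₂)³ = (0.184)³·(0.301)²·(4.61)³ / (0.0123)³ = 29700
ΔG = RT ln(Qp/Kp) = (8.314 J mol⁻¹ K⁻¹)(273 K) × ln(29700/2220)
   = (2.270 kJ/mol)(2.594) = 5.89 kJ/mol
ΔG > 0, so the forward reaction is non-spontaneous (proceeds in reverse).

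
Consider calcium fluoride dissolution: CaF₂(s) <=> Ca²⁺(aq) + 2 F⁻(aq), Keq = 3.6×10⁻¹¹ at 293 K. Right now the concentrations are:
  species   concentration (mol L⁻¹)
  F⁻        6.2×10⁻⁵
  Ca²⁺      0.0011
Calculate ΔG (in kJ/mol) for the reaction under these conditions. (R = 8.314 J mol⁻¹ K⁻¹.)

ΔG = -5.22 kJ/mol

(CaF₂ is a pure solid — omitted from Q.)
Q = [Ca²⁺]·[F⁻]² = (0.0011)·(6.2×10⁻⁵)² = 4.23×10⁻¹²
ΔG = RT ln(Q/Keq) = (8.314 J mol⁻¹ K⁻¹)(293 K) × ln(4.23×10⁻¹²/3.6×10⁻¹¹)
   = (2.436 kJ/mol)(-2.141) = -5.22 kJ/mol
ΔG < 0, so the forward reaction is spontaneous (proceeds forward).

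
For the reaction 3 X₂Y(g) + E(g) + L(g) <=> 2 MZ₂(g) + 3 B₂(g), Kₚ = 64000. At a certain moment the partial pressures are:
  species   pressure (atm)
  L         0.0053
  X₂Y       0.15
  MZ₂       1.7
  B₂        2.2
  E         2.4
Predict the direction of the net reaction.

toward reactants

Qₚ = P(MZ₂)²·P(B₂)³ / (P(X₂Y)³·P(E)·P(L)) = (1.7)²·(2.2)³ / ((0.15)³·(2.4)·(0.0053)) = 7.2×10⁵
Qₚ = 7.2×10⁵ > Kₚ = 64000, so the reverse reaction proceeds.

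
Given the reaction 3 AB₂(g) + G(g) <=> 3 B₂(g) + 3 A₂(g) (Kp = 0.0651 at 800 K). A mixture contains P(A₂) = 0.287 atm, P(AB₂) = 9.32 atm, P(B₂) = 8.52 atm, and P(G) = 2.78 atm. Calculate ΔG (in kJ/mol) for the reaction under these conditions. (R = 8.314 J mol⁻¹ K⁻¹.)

ΔG = -15.3 kJ/mol

Qp = P(B₂)³·P(A₂)³ / (P(AB₂)³·P(G)) = (8.52)³·(0.287)³ / ((9.32)³·(2.78)) = 0.00650
ΔG = RT ln(Qp/Kp) = (8.314 J mol⁻¹ K⁻¹)(800 K) × ln(0.00650/0.0651)
   = (6.651 kJ/mol)(-2.304) = -15.3 kJ/mol
ΔG < 0, so the forward reaction is spontaneous (proceeds forward).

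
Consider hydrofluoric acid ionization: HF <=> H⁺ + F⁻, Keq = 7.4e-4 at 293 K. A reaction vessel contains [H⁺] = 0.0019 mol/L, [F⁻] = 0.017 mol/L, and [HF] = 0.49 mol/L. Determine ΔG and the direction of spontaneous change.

Q = [H⁺]·[F⁻] / [HF] = (0.0019)·(0.017) / (0.49) = 6.59e-5
ΔG = RT ln(Q/Keq) = (8.314 J mol⁻¹ K⁻¹)(293 K) × ln(6.59e-5/7.4e-4)
   = (2.436 kJ/mol)(-2.419) = -5.89 kJ/mol
ΔG < 0, so the forward reaction is spontaneous (proceeds forward).

ΔG = -5.89 kJ/mol; the forward reaction is spontaneous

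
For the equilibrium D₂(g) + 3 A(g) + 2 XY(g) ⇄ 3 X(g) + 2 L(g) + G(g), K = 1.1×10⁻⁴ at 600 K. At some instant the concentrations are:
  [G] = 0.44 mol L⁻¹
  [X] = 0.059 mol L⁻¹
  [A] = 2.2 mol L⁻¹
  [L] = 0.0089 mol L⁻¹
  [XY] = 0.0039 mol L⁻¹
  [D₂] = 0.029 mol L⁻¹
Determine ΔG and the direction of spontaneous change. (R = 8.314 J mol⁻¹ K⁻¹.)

Q = [X]³·[L]²·[G] / ([D₂]·[A]³·[XY]²) = (0.059)³·(0.0089)²·(0.44) / ((0.029)·(2.2)³·(0.0039)²) = 0.00152
ΔG = RT ln(Q/K) = (8.314 J mol⁻¹ K⁻¹)(600 K) × ln(0.00152/1.1×10⁻⁴)
   = (4.988 kJ/mol)(2.626) = 13.1 kJ/mol
ΔG > 0, so the forward reaction is non-spontaneous (proceeds in reverse).

ΔG = 13.1 kJ/mol; the forward reaction is non-spontaneous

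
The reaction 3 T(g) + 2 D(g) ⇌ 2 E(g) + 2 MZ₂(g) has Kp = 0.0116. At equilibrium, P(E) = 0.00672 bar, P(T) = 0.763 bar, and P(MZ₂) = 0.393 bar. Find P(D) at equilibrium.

At equilibrium, Kp = P(E)²·P(MZ₂)² / (P(T)³·P(D)²) = 0.0116.
(0.00672)²·(0.393)² / ((0.763)³·(P(D))²) = 0.0116
P(D)² = 0.00135 ⇒ P(D) = 0.0368 bar

P(D) = 0.0368 bar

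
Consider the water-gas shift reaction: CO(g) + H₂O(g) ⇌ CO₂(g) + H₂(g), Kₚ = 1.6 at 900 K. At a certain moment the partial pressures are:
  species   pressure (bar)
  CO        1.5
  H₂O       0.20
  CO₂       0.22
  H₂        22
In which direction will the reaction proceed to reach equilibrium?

reverse (toward reactants)

Qₚ = P(CO₂)·P(H₂) / (P(CO)·P(H₂O)) = (0.22)·(22) / ((1.5)·(0.20)) = 16
Qₚ = 16 > Kₚ = 1.6, so the reverse reaction proceeds.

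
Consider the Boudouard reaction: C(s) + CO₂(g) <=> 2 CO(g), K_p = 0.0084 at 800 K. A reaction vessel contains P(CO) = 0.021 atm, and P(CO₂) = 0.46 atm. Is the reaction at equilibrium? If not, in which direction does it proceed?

forward (toward products)

(C is a pure solid — omitted from Q_p.)
Q_p = P(CO)² / P(CO₂) = (0.021)² / (0.46) = 9.6×10⁻⁴
Q_p = 9.6×10⁻⁴ < K_p = 0.0084, so the forward reaction proceeds.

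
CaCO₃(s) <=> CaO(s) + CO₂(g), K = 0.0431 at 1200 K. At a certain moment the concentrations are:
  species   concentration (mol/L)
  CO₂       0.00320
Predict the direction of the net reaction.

(CaCO₃, CaO are pure solids — omitted from Q.)
Q = [CO₂] = 0.00320
Q = 0.00320 < K = 0.0431, so the forward reaction proceeds.

in the forward direction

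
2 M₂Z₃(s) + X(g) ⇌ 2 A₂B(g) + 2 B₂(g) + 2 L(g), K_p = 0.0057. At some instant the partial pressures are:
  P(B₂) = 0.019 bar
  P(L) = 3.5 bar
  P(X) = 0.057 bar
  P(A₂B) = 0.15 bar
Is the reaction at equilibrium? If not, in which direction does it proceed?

forward (toward products)

(M₂Z₃ is a pure solid — omitted from Q_p.)
Q_p = P(A₂B)²·P(B₂)²·P(L)² / P(X) = (0.15)²·(0.019)²·(3.5)² / (0.057) = 0.0017
Q_p = 0.0017 < K_p = 0.0057, so the forward reaction proceeds.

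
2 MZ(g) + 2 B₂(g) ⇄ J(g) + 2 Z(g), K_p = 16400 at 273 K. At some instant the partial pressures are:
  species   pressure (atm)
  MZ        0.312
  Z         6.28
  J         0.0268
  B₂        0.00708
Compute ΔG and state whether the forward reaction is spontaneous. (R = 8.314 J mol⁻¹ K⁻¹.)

ΔG = 5.86 kJ/mol; the forward reaction is non-spontaneous

Q_p = P(J)·P(Z)² / (P(MZ)²·P(B₂)²) = (0.0268)·(6.28)² / ((0.312)²·(0.00708)²) = 2.17e5
ΔG = RT ln(Q_p/K_p) = (8.314 J mol⁻¹ K⁻¹)(273 K) × ln(2.17e5/16400)
   = (2.270 kJ/mol)(2.583) = 5.86 kJ/mol
ΔG > 0, so the forward reaction is non-spontaneous (proceeds in reverse).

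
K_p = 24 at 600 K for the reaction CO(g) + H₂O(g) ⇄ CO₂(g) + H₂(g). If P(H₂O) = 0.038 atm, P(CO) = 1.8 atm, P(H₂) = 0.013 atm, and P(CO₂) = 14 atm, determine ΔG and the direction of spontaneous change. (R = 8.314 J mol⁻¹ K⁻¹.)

Q_p = P(CO₂)·P(H₂) / (P(CO)·P(H₂O)) = (14)·(0.013) / ((1.8)·(0.038)) = 2.66
ΔG = RT ln(Q_p/K_p) = (8.314 J mol⁻¹ K⁻¹)(600 K) × ln(2.66/24)
   = (4.988 kJ/mol)(-2.200) = -11.0 kJ/mol
ΔG < 0, so the forward reaction is spontaneous (proceeds forward).

ΔG = -11.0 kJ/mol; the forward reaction is spontaneous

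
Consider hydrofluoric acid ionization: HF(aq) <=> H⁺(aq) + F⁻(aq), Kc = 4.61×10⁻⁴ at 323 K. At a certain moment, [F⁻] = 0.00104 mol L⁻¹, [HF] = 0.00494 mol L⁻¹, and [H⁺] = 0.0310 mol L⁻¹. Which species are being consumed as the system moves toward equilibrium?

Qc = [H⁺]·[F⁻] / [HF] = (0.0310)·(0.00104) / (0.00494) = 0.00653
Qc = 0.00653 > Kc = 4.61×10⁻⁴: net reverse reaction.

H⁺, F⁻ (products)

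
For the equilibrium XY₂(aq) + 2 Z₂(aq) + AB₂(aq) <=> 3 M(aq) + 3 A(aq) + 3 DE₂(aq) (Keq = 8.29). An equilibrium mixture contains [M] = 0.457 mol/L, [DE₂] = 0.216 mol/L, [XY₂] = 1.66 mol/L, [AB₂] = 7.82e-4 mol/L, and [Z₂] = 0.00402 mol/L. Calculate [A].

At equilibrium, Keq = [M]³·[A]³·[DE₂]³ / ([XY₂]·[Z₂]²·[AB₂]) = 8.29.
(0.457)³·([A])³·(0.216)³ / ((1.66)·(0.00402)²·(7.82e-4)) = 8.29
[A]³ = 1.81e-4 ⇒ [A] = 0.0565 mol/L

[A] = 0.0565 mol/L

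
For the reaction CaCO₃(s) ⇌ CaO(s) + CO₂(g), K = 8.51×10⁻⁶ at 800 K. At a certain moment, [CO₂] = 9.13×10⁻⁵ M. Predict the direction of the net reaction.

(CaCO₃, CaO are pure solids — omitted from Q.)
Q = [CO₂] = 9.13×10⁻⁵
Q = 9.13×10⁻⁵ > K = 8.51×10⁻⁶, so the reverse reaction proceeds.

to the left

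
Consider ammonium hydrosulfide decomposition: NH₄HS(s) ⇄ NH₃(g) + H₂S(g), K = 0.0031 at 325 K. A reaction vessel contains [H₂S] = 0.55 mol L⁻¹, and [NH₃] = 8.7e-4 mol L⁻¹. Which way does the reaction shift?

to the right

(NH₄HS is a pure solid — omitted from Q.)
Q = [NH₃]·[H₂S] = (8.7e-4)·(0.55) = 4.8e-4
Q = 4.8e-4 < K = 0.0031, so the forward reaction proceeds.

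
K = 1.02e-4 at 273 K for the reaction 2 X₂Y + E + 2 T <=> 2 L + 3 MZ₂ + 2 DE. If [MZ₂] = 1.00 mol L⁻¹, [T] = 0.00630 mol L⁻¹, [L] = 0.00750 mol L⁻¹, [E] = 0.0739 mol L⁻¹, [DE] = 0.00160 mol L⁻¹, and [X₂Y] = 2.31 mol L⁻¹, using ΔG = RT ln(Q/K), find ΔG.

Q = [L]²·[MZ₂]³·[DE]² / ([X₂Y]²·[E]·[T]²) = (0.00750)²·(1.00)³·(0.00160)² / ((2.31)²·(0.0739)·(0.00630)²) = 9.20e-6
ΔG = RT ln(Q/K) = (8.314 J mol⁻¹ K⁻¹)(273 K) × ln(9.20e-6/1.02e-4)
   = (2.270 kJ/mol)(-2.406) = -5.46 kJ/mol
ΔG < 0, so the forward reaction is spontaneous (proceeds forward).

ΔG = -5.46 kJ/mol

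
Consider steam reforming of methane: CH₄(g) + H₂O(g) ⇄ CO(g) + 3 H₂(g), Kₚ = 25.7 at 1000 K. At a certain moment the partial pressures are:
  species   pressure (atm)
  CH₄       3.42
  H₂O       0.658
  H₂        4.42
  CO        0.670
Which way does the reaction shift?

at equilibrium

Qₚ = P(CO)·P(H₂)³ / (P(CH₄)·P(H₂O)) = (0.670)·(4.42)³ / ((3.42)·(0.658)) = 25.7
Qₚ = 25.7 = Kₚ, so the system is already at equilibrium.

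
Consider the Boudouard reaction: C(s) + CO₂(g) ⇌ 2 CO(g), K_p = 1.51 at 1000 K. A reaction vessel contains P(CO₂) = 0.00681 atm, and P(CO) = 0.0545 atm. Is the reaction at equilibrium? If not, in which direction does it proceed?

(C is a pure solid — omitted from Q_p.)
Q_p = P(CO)² / P(CO₂) = (0.0545)² / (0.00681) = 0.436
Q_p = 0.436 < K_p = 1.51, so the forward reaction proceeds.

to the right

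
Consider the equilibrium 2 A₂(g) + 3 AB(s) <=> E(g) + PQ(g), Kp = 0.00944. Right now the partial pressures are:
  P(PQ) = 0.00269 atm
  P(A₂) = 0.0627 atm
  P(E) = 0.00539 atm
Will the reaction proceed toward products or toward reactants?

(AB is a pure solid — omitted from Qp.)
Qp = P(E)·P(PQ) / P(A₂)² = (0.00539)·(0.00269) / (0.0627)² = 0.00369
Qp = 0.00369 < Kp = 0.00944, so the forward reaction proceeds.

toward products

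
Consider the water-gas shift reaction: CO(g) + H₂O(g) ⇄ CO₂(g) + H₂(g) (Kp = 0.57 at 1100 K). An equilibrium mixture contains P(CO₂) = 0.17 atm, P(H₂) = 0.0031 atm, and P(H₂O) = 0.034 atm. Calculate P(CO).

P(CO) = 0.027 atm

At equilibrium, Kp = P(CO₂)·P(H₂) / (P(CO)·P(H₂O)) = 0.57.
(0.17)·(0.0031) / ((P(CO))·(0.034)) = 0.57
P(CO) = 0.0272 = 0.027 atm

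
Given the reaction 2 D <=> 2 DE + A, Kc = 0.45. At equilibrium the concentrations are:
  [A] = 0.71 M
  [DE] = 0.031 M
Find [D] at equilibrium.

At equilibrium, Kc = [DE]²·[A] / [D]² = 0.45.
(0.031)²·(0.71) / ([D])² = 0.45
[D]² = 0.00152 ⇒ [D] = 0.039 M

[D] = 0.039 M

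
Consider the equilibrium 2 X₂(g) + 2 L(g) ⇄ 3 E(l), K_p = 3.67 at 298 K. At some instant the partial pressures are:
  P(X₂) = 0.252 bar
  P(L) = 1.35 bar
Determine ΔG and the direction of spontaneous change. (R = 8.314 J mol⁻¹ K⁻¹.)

ΔG = 2.12 kJ/mol; the forward reaction is non-spontaneous

(E is a pure liquid — omitted from Q_p.)
Q_p = 1 / (P(X₂)²·P(L)²) = 1 / ((0.252)²·(1.35)²) = 8.64
ΔG = RT ln(Q_p/K_p) = (8.314 J mol⁻¹ K⁻¹)(298 K) × ln(8.64/3.67)
   = (2.478 kJ/mol)(0.8562) = 2.12 kJ/mol
ΔG > 0, so the forward reaction is non-spontaneous (proceeds in reverse).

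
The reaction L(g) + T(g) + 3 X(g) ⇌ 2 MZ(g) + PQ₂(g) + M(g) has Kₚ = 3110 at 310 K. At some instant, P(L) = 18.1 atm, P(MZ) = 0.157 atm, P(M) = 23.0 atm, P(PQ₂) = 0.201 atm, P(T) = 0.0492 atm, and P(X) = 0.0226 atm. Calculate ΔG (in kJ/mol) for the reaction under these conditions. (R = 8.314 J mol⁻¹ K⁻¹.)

Qₚ = P(MZ)²·P(PQ₂)·P(M) / (P(L)·P(T)·P(X)³) = (0.157)²·(0.201)·(23.0) / ((18.1)·(0.0492)·(0.0226)³) = 11100
ΔG = RT ln(Qₚ/Kₚ) = (8.314 J mol⁻¹ K⁻¹)(310 K) × ln(11100/3110)
   = (2.577 kJ/mol)(1.272) = 3.28 kJ/mol
ΔG > 0, so the forward reaction is non-spontaneous (proceeds in reverse).

ΔG = 3.28 kJ/mol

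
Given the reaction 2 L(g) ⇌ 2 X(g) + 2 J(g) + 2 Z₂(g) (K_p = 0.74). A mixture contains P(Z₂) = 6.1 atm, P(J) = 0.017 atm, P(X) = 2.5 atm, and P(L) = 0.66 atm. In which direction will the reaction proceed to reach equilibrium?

in the forward direction

Q_p = P(X)²·P(J)²·P(Z₂)² / P(L)² = (2.5)²·(0.017)²·(6.1)² / (0.66)² = 0.15
Q_p = 0.15 < K_p = 0.74, so the forward reaction proceeds.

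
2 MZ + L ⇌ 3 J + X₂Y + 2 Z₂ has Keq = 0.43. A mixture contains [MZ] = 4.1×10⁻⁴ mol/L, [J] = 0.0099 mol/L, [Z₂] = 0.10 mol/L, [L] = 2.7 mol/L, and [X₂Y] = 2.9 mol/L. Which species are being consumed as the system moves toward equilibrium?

MZ, L (reactants)

Q = [J]³·[X₂Y]·[Z₂]² / ([MZ]²·[L]) = (0.0099)³·(2.9)·(0.10)² / ((4.1×10⁻⁴)²·(2.7)) = 0.062
Q = 0.062 < Keq = 0.43: net forward reaction.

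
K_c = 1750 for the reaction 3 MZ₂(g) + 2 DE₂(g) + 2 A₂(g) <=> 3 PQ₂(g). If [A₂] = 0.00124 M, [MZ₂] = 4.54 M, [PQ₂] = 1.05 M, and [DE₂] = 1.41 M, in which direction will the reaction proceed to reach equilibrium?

in the reverse direction

Q_c = [PQ₂]³ / ([MZ₂]³·[DE₂]²·[A₂]²) = (1.05)³ / ((4.54)³·(1.41)²·(0.00124)²) = 4050
Q_c = 4050 > K_c = 1750, so the reverse reaction proceeds.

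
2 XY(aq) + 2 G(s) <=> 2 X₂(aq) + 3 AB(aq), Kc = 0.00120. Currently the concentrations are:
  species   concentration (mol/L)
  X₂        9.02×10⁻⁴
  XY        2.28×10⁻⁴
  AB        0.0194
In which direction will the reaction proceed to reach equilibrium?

(G is a pure solid — omitted from Qc.)
Qc = [X₂]²·[AB]³ / [XY]² = (9.02×10⁻⁴)²·(0.0194)³ / (2.28×10⁻⁴)² = 1.14×10⁻⁴
Qc = 1.14×10⁻⁴ < Kc = 0.00120, so the forward reaction proceeds.

to the right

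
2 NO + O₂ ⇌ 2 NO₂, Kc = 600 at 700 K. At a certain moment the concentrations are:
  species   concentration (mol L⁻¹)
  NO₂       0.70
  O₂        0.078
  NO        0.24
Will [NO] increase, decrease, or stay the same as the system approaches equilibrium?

decrease

Qc = [NO₂]² / ([NO]²·[O₂]) = (0.70)² / ((0.24)²·(0.078)) = 110
Qc = 110 < Kc = 600: net forward reaction.
NO is a reactant, so it decreases.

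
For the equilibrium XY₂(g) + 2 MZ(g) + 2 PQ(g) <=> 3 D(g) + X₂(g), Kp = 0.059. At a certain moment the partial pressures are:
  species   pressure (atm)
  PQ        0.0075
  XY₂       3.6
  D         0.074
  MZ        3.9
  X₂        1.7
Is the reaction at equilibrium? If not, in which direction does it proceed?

Qp = P(D)³·P(X₂) / (P(XY₂)·P(MZ)²·P(PQ)²) = (0.074)³·(1.7) / ((3.6)·(3.9)²·(0.0075)²) = 0.22
Qp = 0.22 > Kp = 0.059, so the reverse reaction proceeds.

to the left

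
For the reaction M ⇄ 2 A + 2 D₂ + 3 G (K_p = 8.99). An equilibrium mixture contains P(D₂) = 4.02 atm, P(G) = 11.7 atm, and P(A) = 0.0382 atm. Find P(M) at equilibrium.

P(M) = 4.20 atm

At equilibrium, K_p = P(A)²·P(D₂)²·P(G)³ / P(M) = 8.99.
(0.0382)²·(4.02)²·(11.7)³ / (P(M)) = 8.99
P(M) = 4.20 atm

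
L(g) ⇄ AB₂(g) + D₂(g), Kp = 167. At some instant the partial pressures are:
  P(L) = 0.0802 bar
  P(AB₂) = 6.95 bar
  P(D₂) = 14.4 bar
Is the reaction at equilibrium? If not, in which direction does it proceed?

to the left

Qp = P(AB₂)·P(D₂) / P(L) = (6.95)·(14.4) / (0.0802) = 1250
Qp = 1250 > Kp = 167, so the reverse reaction proceeds.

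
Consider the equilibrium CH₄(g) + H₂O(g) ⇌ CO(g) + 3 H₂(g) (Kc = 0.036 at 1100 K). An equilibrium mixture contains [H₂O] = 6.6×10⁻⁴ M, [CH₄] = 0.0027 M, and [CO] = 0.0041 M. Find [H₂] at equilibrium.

[H₂] = 0.025 M

At equilibrium, Kc = [CO]·[H₂]³ / ([CH₄]·[H₂O]) = 0.036.
(0.0041)·([H₂])³ / ((0.0027)·(6.6×10⁻⁴)) = 0.036
[H₂]³ = 1.56×10⁻⁵ ⇒ [H₂] = 0.025 M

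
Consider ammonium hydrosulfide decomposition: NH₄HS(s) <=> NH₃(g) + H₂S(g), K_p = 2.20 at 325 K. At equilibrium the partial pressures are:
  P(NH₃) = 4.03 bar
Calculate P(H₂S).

P(H₂S) = 0.546 bar

(NH₄HS is a pure solid — omitted from K_p.)
At equilibrium, K_p = P(NH₃)·P(H₂S) = 2.20.
(4.03)·(P(H₂S)) = 2.20
P(H₂S) = 0.546 bar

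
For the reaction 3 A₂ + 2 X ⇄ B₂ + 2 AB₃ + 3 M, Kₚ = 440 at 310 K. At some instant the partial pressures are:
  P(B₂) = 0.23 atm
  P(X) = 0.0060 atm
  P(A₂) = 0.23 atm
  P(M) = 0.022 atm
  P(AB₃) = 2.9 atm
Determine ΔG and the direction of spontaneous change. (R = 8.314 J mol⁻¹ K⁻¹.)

Qₚ = P(B₂)·P(AB₃)²·P(M)³ / (P(A₂)³·P(X)²) = (0.23)·(2.9)²·(0.022)³ / ((0.23)³·(0.0060)²) = 47.0
ΔG = RT ln(Qₚ/Kₚ) = (8.314 J mol⁻¹ K⁻¹)(310 K) × ln(47.0/440)
   = (2.577 kJ/mol)(-2.237) = -5.76 kJ/mol
ΔG < 0, so the forward reaction is spontaneous (proceeds forward).

ΔG = -5.76 kJ/mol; the forward reaction is spontaneous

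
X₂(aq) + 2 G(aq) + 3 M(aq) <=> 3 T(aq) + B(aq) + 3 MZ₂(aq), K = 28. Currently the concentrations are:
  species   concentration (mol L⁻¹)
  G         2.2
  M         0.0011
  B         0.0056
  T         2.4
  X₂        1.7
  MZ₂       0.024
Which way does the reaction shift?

Q = [T]³·[B]·[MZ₂]³ / ([X₂]·[G]²·[M]³) = (2.4)³·(0.0056)·(0.024)³ / ((1.7)·(2.2)²·(0.0011)³) = 98
Q = 98 > K = 28, so the reverse reaction proceeds.

to the left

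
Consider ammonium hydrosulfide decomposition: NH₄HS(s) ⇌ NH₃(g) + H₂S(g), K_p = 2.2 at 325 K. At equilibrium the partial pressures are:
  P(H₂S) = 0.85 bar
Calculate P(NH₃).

(NH₄HS is a pure solid — omitted from K_p.)
At equilibrium, K_p = P(NH₃)·P(H₂S) = 2.2.
(P(NH₃))·(0.85) = 2.2
P(NH₃) = 2.59 = 2.6 bar

P(NH₃) = 2.6 bar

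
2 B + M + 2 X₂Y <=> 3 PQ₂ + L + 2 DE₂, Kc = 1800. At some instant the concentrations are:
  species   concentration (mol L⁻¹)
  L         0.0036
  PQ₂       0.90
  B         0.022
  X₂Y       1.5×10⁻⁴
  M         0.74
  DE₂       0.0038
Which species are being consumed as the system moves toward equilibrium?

PQ₂, L, DE₂ (products)

Qc = [PQ₂]³·[L]·[DE₂]² / ([B]²·[M]·[X₂Y]²) = (0.90)³·(0.0036)·(0.0038)² / ((0.022)²·(0.74)·(1.5×10⁻⁴)²) = 4700
Qc = 4700 > Kc = 1800: net reverse reaction.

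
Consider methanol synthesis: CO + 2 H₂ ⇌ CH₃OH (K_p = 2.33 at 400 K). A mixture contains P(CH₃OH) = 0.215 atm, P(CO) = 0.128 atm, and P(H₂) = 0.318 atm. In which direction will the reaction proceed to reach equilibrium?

toward reactants

Q_p = P(CH₃OH) / (P(CO)·P(H₂)²) = (0.215) / ((0.128)·(0.318)²) = 16.6
Q_p = 16.6 > K_p = 2.33, so the reverse reaction proceeds.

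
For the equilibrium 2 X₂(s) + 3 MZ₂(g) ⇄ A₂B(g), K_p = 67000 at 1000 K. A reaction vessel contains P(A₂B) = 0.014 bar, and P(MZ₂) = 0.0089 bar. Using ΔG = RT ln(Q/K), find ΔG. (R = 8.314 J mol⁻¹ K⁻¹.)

ΔG = -10.1 kJ/mol

(X₂ is a pure solid — omitted from Q_p.)
Q_p = P(A₂B) / P(MZ₂)³ = (0.014) / (0.0089)³ = 19900
ΔG = RT ln(Q_p/K_p) = (8.314 J mol⁻¹ K⁻¹)(1000 K) × ln(19900/67000)
   = (8.314 kJ/mol)(-1.214) = -10.1 kJ/mol
ΔG < 0, so the forward reaction is spontaneous (proceeds forward).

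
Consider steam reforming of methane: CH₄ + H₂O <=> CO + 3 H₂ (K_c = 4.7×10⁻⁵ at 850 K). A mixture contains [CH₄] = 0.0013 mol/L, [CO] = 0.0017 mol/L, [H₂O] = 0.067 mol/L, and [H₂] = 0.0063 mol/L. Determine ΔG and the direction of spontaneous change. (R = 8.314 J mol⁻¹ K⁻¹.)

ΔG = -16.0 kJ/mol; the forward reaction is spontaneous

Q_c = [CO]·[H₂]³ / ([CH₄]·[H₂O]) = (0.0017)·(0.0063)³ / ((0.0013)·(0.067)) = 4.88×10⁻⁶
ΔG = RT ln(Q_c/K_c) = (8.314 J mol⁻¹ K⁻¹)(850 K) × ln(4.88×10⁻⁶/4.7×10⁻⁵)
   = (7.067 kJ/mol)(-2.265) = -16.0 kJ/mol
ΔG < 0, so the forward reaction is spontaneous (proceeds forward).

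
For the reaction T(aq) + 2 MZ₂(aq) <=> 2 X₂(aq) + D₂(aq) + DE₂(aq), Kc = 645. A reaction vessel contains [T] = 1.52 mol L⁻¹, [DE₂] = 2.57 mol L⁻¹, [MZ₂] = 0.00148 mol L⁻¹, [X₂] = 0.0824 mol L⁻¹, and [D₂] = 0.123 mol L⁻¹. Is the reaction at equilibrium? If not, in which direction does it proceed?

Qc = [X₂]²·[D₂]·[DE₂] / ([T]·[MZ₂]²) = (0.0824)²·(0.123)·(2.57) / ((1.52)·(0.00148)²) = 645
Qc = 645 = Kc, so the system is already at equilibrium.

at equilibrium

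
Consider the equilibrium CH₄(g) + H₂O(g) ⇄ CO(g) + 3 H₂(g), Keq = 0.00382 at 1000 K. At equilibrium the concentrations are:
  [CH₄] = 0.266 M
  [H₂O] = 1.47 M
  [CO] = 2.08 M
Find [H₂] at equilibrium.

At equilibrium, Keq = [CO]·[H₂]³ / ([CH₄]·[H₂O]) = 0.00382.
(2.08)·([H₂])³ / ((0.266)·(1.47)) = 0.00382
[H₂]³ = 7.18×10⁻⁴ ⇒ [H₂] = 0.0896 M

[H₂] = 0.0896 M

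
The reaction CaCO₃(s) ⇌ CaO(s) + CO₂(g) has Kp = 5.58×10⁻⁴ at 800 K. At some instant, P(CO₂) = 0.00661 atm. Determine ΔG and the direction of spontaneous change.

ΔG = 16.4 kJ/mol; the forward reaction is non-spontaneous

(CaCO₃, CaO are pure solids — omitted from Qp.)
Qp = P(CO₂) = 0.00661
ΔG = RT ln(Qp/Kp) = (8.314 J mol⁻¹ K⁻¹)(800 K) × ln(0.00661/5.58×10⁻⁴)
   = (6.651 kJ/mol)(2.472) = 16.4 kJ/mol
ΔG > 0, so the forward reaction is non-spontaneous (proceeds in reverse).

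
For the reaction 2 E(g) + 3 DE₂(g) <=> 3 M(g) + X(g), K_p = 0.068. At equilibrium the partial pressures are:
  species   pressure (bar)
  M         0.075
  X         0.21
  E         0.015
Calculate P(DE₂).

P(DE₂) = 1.8 bar

At equilibrium, K_p = P(M)³·P(X) / (P(E)²·P(DE₂)³) = 0.068.
(0.075)³·(0.21) / ((0.015)²·(P(DE₂))³) = 0.068
P(DE₂)³ = 5.79 ⇒ P(DE₂) = 1.8 bar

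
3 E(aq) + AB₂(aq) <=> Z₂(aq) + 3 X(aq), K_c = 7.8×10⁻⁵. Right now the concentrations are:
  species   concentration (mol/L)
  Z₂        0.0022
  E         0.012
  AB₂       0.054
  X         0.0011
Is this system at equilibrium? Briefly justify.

no; Q < K, reaction proceeds forward

Q_c = [Z₂]·[X]³ / ([E]³·[AB₂]) = (0.0022)·(0.0011)³ / ((0.012)³·(0.054)) = 3.1×10⁻⁵
Q_c = 3.1×10⁻⁵ < K_c = 7.8×10⁻⁵: net forward reaction.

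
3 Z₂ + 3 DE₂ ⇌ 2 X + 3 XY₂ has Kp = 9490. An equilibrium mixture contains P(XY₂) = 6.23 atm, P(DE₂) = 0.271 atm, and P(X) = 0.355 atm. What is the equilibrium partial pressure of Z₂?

At equilibrium, Kp = P(X)²·P(XY₂)³ / (P(Z₂)³·P(DE₂)³) = 9490.
(0.355)²·(6.23)³ / ((P(Z₂))³·(0.271)³) = 9490
P(Z₂)³ = 0.161 ⇒ P(Z₂) = 0.544 atm

P(Z₂) = 0.544 atm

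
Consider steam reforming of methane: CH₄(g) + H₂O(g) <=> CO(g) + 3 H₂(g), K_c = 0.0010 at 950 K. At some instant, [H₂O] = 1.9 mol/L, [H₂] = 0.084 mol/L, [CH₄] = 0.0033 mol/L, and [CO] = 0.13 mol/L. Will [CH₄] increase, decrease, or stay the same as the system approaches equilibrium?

Q_c = [CO]·[H₂]³ / ([CH₄]·[H₂O]) = (0.13)·(0.084)³ / ((0.0033)·(1.9)) = 0.012
Q_c = 0.012 > K_c = 0.0010: net reverse reaction.
CH₄ is a reactant, so it increases.

increase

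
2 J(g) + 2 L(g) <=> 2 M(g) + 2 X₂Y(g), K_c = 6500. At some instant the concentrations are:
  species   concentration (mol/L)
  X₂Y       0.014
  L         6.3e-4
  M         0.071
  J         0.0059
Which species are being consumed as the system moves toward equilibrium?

Q_c = [M]²·[X₂Y]² / ([J]²·[L]²) = (0.071)²·(0.014)² / ((0.0059)²·(6.3e-4)²) = 72000
Q_c = 72000 > K_c = 6500: net reverse reaction.

M, X₂Y (products)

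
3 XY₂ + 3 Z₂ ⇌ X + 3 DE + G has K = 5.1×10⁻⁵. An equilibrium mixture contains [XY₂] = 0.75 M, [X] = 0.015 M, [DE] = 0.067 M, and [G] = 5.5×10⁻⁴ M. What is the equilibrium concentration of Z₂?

[Z₂] = 0.049 M

At equilibrium, K = [X]·[DE]³·[G] / ([XY₂]³·[Z₂]³) = 5.1×10⁻⁵.
(0.015)·(0.067)³·(5.5×10⁻⁴) / ((0.75)³·([Z₂])³) = 5.1×10⁻⁵
[Z₂]³ = 1.15×10⁻⁴ ⇒ [Z₂] = 0.049 M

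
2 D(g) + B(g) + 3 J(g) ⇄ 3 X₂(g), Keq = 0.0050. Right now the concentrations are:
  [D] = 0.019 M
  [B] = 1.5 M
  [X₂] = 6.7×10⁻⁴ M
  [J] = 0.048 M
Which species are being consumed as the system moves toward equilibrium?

Q = [X₂]³ / ([D]²·[B]·[J]³) = (6.7×10⁻⁴)³ / ((0.019)²·(1.5)·(0.048)³) = 0.0050
Q = 0.0050 = Keq; the system is at equilibrium.

none (at equilibrium)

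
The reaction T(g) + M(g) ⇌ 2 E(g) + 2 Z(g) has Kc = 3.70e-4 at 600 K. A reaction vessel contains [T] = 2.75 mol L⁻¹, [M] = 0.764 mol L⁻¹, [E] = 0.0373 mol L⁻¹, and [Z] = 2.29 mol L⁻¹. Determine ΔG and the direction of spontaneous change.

Qc = [E]²·[Z]² / ([T]·[M]) = (0.0373)²·(2.29)² / ((2.75)·(0.764)) = 0.00347
ΔG = RT ln(Qc/Kc) = (8.314 J mol⁻¹ K⁻¹)(600 K) × ln(0.00347/3.70e-4)
   = (4.988 kJ/mol)(2.238) = 11.2 kJ/mol
ΔG > 0, so the forward reaction is non-spontaneous (proceeds in reverse).

ΔG = 11.2 kJ/mol; the forward reaction is non-spontaneous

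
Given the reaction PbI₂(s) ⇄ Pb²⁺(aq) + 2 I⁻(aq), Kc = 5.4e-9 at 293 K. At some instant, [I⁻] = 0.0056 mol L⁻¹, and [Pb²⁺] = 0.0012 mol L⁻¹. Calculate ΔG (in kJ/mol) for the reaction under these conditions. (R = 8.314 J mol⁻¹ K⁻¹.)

(PbI₂ is a pure solid — omitted from Qc.)
Qc = [Pb²⁺]·[I⁻]² = (0.0012)·(0.0056)² = 3.76e-8
ΔG = RT ln(Qc/Kc) = (8.314 J mol⁻¹ K⁻¹)(293 K) × ln(3.76e-8/5.4e-9)
   = (2.436 kJ/mol)(1.941) = 4.73 kJ/mol
ΔG > 0, so the forward reaction is non-spontaneous (proceeds in reverse).

ΔG = 4.73 kJ/mol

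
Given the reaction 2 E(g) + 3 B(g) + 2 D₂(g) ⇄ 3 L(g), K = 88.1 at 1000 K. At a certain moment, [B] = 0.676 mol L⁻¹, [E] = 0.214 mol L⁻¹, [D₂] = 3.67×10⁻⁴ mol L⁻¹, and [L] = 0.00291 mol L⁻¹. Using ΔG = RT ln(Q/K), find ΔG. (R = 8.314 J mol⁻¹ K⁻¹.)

Q = [L]³ / ([E]²·[B]³·[D₂]²) = (0.00291)³ / ((0.214)²·(0.676)³·(3.67×10⁻⁴)²) = 12.9
ΔG = RT ln(Q/K) = (8.314 J mol⁻¹ K⁻¹)(1000 K) × ln(12.9/88.1)
   = (8.314 kJ/mol)(-1.921) = -16.0 kJ/mol
ΔG < 0, so the forward reaction is spontaneous (proceeds forward).

ΔG = -16.0 kJ/mol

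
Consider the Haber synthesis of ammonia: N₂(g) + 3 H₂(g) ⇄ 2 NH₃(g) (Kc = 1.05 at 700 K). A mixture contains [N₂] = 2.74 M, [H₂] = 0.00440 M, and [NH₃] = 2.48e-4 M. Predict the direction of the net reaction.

Qc = [NH₃]² / ([N₂]·[H₂]³) = (2.48e-4)² / ((2.74)·(0.00440)³) = 0.264
Qc = 0.264 < Kc = 1.05, so the forward reaction proceeds.

to the right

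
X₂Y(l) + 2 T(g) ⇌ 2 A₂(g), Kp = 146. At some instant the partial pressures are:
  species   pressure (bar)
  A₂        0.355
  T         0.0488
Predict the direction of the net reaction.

forward (toward products)

(X₂Y is a pure liquid — omitted from Qp.)
Qp = P(A₂)² / P(T)² = (0.355)² / (0.0488)² = 52.9
Qp = 52.9 < Kp = 146, so the forward reaction proceeds.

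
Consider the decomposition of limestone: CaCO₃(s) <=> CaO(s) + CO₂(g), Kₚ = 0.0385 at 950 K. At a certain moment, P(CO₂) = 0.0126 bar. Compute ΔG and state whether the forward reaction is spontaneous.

ΔG = -8.82 kJ/mol; the forward reaction is spontaneous

(CaCO₃, CaO are pure solids — omitted from Qₚ.)
Qₚ = P(CO₂) = 0.0126
ΔG = RT ln(Qₚ/Kₚ) = (8.314 J mol⁻¹ K⁻¹)(950 K) × ln(0.0126/0.0385)
   = (7.898 kJ/mol)(-1.117) = -8.82 kJ/mol
ΔG < 0, so the forward reaction is spontaneous (proceeds forward).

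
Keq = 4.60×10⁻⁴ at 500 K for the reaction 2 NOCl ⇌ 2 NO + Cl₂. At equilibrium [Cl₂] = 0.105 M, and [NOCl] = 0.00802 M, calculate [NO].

[NO] = 5.31×10⁻⁴ M

At equilibrium, Keq = [NO]²·[Cl₂] / [NOCl]² = 4.60×10⁻⁴.
([NO])²·(0.105) / (0.00802)² = 4.60×10⁻⁴
[NO]² = 2.82×10⁻⁷ ⇒ [NO] = 5.31×10⁻⁴ M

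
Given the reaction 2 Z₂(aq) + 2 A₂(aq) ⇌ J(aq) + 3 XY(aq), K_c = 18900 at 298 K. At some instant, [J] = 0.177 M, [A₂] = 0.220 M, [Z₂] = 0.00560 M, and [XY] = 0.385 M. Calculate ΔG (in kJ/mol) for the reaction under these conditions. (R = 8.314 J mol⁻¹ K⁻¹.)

ΔG = -2.59 kJ/mol

Q_c = [J]·[XY]³ / ([Z₂]²·[A₂]²) = (0.177)·(0.385)³ / ((0.00560)²·(0.220)²) = 6650
ΔG = RT ln(Q_c/K_c) = (8.314 J mol⁻¹ K⁻¹)(298 K) × ln(6650/18900)
   = (2.478 kJ/mol)(-1.045) = -2.59 kJ/mol
ΔG < 0, so the forward reaction is spontaneous (proceeds forward).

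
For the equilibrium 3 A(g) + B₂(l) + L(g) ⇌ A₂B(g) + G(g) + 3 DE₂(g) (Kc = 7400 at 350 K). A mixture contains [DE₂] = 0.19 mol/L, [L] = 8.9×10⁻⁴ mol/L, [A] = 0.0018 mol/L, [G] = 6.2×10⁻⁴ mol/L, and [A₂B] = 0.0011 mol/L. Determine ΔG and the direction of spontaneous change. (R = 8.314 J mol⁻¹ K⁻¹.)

ΔG = -6.13 kJ/mol; the forward reaction is spontaneous

(B₂ is a pure liquid — omitted from Qc.)
Qc = [A₂B]·[G]·[DE₂]³ / ([A]³·[L]) = (0.0011)·(6.2×10⁻⁴)·(0.19)³ / ((0.0018)³·(8.9×10⁻⁴)) = 901
ΔG = RT ln(Qc/Kc) = (8.314 J mol⁻¹ K⁻¹)(350 K) × ln(901/7400)
   = (2.910 kJ/mol)(-2.106) = -6.13 kJ/mol
ΔG < 0, so the forward reaction is spontaneous (proceeds forward).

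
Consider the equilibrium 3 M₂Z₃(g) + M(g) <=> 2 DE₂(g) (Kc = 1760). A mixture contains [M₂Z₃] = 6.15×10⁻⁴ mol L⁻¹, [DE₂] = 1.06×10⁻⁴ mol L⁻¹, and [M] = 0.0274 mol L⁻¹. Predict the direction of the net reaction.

Qc = [DE₂]² / ([M₂Z₃]³·[M]) = (1.06×10⁻⁴)² / ((6.15×10⁻⁴)³·(0.0274)) = 1760
Qc = 1760 = Kc, so the system is already at equilibrium.

no net change (already at equilibrium)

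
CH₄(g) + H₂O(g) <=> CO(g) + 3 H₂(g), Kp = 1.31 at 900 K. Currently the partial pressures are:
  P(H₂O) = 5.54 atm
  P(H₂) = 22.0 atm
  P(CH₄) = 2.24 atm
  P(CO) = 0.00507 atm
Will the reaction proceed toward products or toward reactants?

Qp = P(CO)·P(H₂)³ / (P(CH₄)·P(H₂O)) = (0.00507)·(22.0)³ / ((2.24)·(5.54)) = 4.35
Qp = 4.35 > Kp = 1.31, so the reverse reaction proceeds.

toward reactants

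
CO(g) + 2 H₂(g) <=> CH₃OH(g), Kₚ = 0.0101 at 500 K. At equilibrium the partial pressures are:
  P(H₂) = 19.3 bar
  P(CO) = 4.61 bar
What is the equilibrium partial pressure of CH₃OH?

P(CH₃OH) = 17.3 bar

At equilibrium, Kₚ = P(CH₃OH) / (P(CO)·P(H₂)²) = 0.0101.
(P(CH₃OH)) / ((4.61)·(19.3)²) = 0.0101
P(CH₃OH) = 17.3 bar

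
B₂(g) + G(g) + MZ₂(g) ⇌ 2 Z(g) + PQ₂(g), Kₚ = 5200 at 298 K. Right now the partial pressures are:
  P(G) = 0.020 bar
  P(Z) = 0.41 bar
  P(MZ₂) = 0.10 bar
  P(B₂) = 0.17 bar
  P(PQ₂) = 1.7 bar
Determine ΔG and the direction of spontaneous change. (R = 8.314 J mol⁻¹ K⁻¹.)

ΔG = -4.52 kJ/mol; the forward reaction is spontaneous

Qₚ = P(Z)²·P(PQ₂) / (P(B₂)·P(G)·P(MZ₂)) = (0.41)²·(1.7) / ((0.17)·(0.020)·(0.10)) = 840
ΔG = RT ln(Qₚ/Kₚ) = (8.314 J mol⁻¹ K⁻¹)(298 K) × ln(840/5200)
   = (2.478 kJ/mol)(-1.823) = -4.52 kJ/mol
ΔG < 0, so the forward reaction is spontaneous (proceeds forward).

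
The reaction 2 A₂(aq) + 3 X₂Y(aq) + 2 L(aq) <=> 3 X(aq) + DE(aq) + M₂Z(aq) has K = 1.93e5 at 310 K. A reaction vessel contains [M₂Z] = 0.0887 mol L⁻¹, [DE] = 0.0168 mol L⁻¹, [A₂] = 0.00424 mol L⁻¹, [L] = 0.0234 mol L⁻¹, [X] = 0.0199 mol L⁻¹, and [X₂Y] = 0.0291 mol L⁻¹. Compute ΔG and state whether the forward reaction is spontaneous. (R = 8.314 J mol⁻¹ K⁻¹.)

ΔG = -3.56 kJ/mol; the forward reaction is spontaneous

Q = [X]³·[DE]·[M₂Z] / ([A₂]²·[X₂Y]³·[L]²) = (0.0199)³·(0.0168)·(0.0887) / ((0.00424)²·(0.0291)³·(0.0234)²) = 48400
ΔG = RT ln(Q/K) = (8.314 J mol⁻¹ K⁻¹)(310 K) × ln(48400/1.93e5)
   = (2.577 kJ/mol)(-1.383) = -3.56 kJ/mol
ΔG < 0, so the forward reaction is spontaneous (proceeds forward).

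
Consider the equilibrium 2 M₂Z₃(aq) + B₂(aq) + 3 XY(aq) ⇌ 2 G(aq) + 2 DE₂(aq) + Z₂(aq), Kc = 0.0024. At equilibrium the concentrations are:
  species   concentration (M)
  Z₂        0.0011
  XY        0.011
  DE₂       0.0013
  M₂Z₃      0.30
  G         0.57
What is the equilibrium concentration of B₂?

[B₂] = 2.1 M

At equilibrium, Kc = [G]²·[DE₂]²·[Z₂] / ([M₂Z₃]²·[B₂]·[XY]³) = 0.0024.
(0.57)²·(0.0013)²·(0.0011) / ((0.30)²·([B₂])·(0.011)³) = 0.0024
[B₂] = 2.10 = 2.1 M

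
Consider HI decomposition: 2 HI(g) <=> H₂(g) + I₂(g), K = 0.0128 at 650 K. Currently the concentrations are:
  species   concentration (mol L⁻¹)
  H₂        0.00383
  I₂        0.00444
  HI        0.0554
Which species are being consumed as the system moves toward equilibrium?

HI (reactants)

Q = [H₂]·[I₂] / [HI]² = (0.00383)·(0.00444) / (0.0554)² = 0.00554
Q = 0.00554 < K = 0.0128: net forward reaction.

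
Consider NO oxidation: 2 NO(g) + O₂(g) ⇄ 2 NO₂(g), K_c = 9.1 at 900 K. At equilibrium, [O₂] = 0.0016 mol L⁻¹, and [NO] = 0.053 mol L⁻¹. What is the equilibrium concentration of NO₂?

[NO₂] = 0.0064 mol L⁻¹

At equilibrium, K_c = [NO₂]² / ([NO]²·[O₂]) = 9.1.
([NO₂])² / ((0.053)²·(0.0016)) = 9.1
[NO₂]² = 4.09e-5 ⇒ [NO₂] = 0.0064 mol L⁻¹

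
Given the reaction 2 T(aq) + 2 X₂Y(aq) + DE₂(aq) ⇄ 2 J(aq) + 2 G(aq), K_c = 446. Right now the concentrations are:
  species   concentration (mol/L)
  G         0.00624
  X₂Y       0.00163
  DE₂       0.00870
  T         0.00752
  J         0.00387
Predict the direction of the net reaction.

Q_c = [J]²·[G]² / ([T]²·[X₂Y]²·[DE₂]) = (0.00387)²·(0.00624)² / ((0.00752)²·(0.00163)²·(0.00870)) = 446
Q_c = 446 = K_c, so the system is already at equilibrium.

no net change (already at equilibrium)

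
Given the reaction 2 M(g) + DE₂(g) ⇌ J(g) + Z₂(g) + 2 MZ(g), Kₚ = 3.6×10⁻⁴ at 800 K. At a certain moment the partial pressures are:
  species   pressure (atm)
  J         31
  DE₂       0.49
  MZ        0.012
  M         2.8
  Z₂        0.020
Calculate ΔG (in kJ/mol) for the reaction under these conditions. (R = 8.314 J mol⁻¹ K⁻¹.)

ΔG = -18.2 kJ/mol

Qₚ = P(J)·P(Z₂)·P(MZ)² / (P(M)²·P(DE₂)) = (31)·(0.020)·(0.012)² / ((2.8)²·(0.49)) = 2.32×10⁻⁵
ΔG = RT ln(Qₚ/Kₚ) = (8.314 J mol⁻¹ K⁻¹)(800 K) × ln(2.32×10⁻⁵/3.6×10⁻⁴)
   = (6.651 kJ/mol)(-2.742) = -18.2 kJ/mol
ΔG < 0, so the forward reaction is spontaneous (proceeds forward).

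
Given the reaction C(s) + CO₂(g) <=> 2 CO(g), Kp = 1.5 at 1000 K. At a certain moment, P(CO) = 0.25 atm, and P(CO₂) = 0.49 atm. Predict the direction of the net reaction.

toward products

(C is a pure solid — omitted from Qp.)
Qp = P(CO)² / P(CO₂) = (0.25)² / (0.49) = 0.13
Qp = 0.13 < Kp = 1.5, so the forward reaction proceeds.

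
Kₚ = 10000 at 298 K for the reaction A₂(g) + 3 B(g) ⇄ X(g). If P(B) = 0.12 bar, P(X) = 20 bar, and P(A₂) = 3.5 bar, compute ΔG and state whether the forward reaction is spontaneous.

ΔG = -2.74 kJ/mol; the forward reaction is spontaneous

Qₚ = P(X) / (P(A₂)·P(B)³) = (20) / ((3.5)·(0.12)³) = 3310
ΔG = RT ln(Qₚ/Kₚ) = (8.314 J mol⁻¹ K⁻¹)(298 K) × ln(3310/10000)
   = (2.478 kJ/mol)(-1.106) = -2.74 kJ/mol
ΔG < 0, so the forward reaction is spontaneous (proceeds forward).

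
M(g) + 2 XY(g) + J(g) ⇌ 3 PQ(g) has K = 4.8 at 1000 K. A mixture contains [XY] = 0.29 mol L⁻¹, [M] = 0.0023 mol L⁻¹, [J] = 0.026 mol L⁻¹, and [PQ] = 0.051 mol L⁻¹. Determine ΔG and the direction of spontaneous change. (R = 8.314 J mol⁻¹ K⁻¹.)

ΔG = 14.2 kJ/mol; the forward reaction is non-spontaneous

Q = [PQ]³ / ([M]·[XY]²·[J]) = (0.051)³ / ((0.0023)·(0.29)²·(0.026)) = 26.4
ΔG = RT ln(Q/K) = (8.314 J mol⁻¹ K⁻¹)(1000 K) × ln(26.4/4.8)
   = (8.314 kJ/mol)(1.705) = 14.2 kJ/mol
ΔG > 0, so the forward reaction is non-spontaneous (proceeds in reverse).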